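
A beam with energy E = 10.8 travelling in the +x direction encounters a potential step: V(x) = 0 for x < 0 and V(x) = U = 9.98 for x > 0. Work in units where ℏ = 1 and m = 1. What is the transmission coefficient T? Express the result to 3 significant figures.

On each side the TISE gives plane waves with k = √(2m(E − V))/ℏ: k₁ = √(2·1·10.8) = 4.648, k₂ = √(2·1·0.82) = 1.281.
Continuity of ψ and ψ′ at the step yields the reflection amplitude r = (k₁ − k₂)/(k₁ + k₂) = 0.5680; thus R = |r|² = 0.3226, T = 0.6774.

T = 0.677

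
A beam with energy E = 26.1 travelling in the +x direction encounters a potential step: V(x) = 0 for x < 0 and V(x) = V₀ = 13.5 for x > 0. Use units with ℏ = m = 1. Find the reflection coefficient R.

R = 0.0324

The wavenumbers are k₁ = √(2mE)/ℏ = 7.225 on the left and k₂ = √(2m(E − V₀))/ℏ = 5.020 on the right.
Continuity of ψ and ψ′ at the step yields the reflection amplitude r = (k₁ − k₂)/(k₁ + k₂) = 0.1801; thus R = |r|² = 0.03243, T = 0.9676.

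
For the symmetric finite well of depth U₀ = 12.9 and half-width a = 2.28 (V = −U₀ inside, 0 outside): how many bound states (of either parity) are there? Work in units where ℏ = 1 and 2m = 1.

N = 6

The dimensionless depth is z₀ = a√(2mU₀)/ℏ = 2.28 × √(12.90) = 8.189.
The even/odd transcendental equations gain one root per π/2 in z₀, giving N = 1 + ⌊2z₀/π⌋ = 1 + ⌊5.213⌋ = 6.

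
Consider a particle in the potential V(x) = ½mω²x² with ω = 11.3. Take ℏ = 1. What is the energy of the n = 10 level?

The oscillator eigenvalues are E_n = ℏω(n + ½), so E_10 = 11.3 × 10.5 = 118.7.

E = 119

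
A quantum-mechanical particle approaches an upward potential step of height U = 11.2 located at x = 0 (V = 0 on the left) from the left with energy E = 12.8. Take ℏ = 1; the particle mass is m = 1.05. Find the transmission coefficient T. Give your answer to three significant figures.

The wavenumbers are k₁ = √(2mE)/ℏ = 5.185 on the left and k₂ = √(2m(E − U))/ℏ = 1.833 on the right.
Continuity of ψ and ψ′ at the step yields the reflection amplitude r = (k₁ − k₂)/(k₁ + k₂) = 0.4776; thus R = |r|² = 0.2281, T = 0.7719.

T = 0.772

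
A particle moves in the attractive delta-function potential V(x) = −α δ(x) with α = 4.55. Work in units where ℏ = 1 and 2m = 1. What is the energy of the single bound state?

E = -5.18

For x ≠ 0 the bound state is ψ ∝ e^{−κ|x|}; integrating the TISE across the delta gives the cusp condition 2κ = 2mα/ℏ², so κ = 2.275.
Then E = −ℏ²κ²/(2m) = −mα²/(2ℏ²) = -5.176.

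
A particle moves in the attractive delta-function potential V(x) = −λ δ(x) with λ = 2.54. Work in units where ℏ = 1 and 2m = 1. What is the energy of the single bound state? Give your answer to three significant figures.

For x ≠ 0 the bound state is ψ ∝ e^{−κ|x|}; integrating the TISE across the delta gives the cusp condition 2κ = 2mλ/ℏ², so κ = 1.270.
Then E = −ℏ²κ²/(2m) = −mλ²/(2ℏ²) = -1.613.

E = -1.61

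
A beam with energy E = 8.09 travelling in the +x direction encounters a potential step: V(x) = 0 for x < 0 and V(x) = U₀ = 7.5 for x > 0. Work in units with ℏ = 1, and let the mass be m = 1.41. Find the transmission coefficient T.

T = 0.670

On each side the TISE gives plane waves with k = √(2m(E − V))/ℏ: k₁ = √(2·1.41·8.09) = 4.776, k₂ = √(2·1.41·0.59) = 1.290.
Matching ψ and ψ′ at x = 0 gives r = (k₁ − k₂)/(k₁ + k₂), so R = r² = 0.3303 and T = 1 − R = 0.6697.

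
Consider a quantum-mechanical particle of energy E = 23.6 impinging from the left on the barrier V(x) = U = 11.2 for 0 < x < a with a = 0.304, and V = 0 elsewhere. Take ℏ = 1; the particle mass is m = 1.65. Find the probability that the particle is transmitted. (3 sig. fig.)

E > U: inside the barrier k₂ = √(2m(E − U))/ℏ = 6.397, k₂a = 1.945.
T = [1 + U² sin²(k₂a) / (4E(E − U))]⁻¹ = 1/1.093 = 0.915.

T = 0.915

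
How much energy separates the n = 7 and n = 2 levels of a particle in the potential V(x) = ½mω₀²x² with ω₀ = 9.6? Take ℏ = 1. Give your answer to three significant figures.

E_n = ℏω₀(n + ½), so ΔE = (7 − 2) ℏω₀ = 5 × 9.6 = 48.00.

ΔE = 48.0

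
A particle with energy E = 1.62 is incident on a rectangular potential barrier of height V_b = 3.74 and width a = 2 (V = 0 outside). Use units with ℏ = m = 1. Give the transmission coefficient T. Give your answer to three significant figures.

T = 0.00104

E < V_b: inside the barrier ψ ∝ e^{±κx} with κ = √(2m(V_b − E))/ℏ = 2.059.
κa = 4.118, sinh(κa) = 30.72.
Matching ψ, ψ′ at both faces gives T = [1 + V_b² sinh²(κa) / (4E(V_b − E))]⁻¹ = 1/961.8 = 0.00104.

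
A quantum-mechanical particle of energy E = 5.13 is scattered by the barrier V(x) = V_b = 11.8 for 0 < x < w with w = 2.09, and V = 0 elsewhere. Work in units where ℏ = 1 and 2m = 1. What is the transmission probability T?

T = 0.0000806

E < V_b: inside the barrier ψ ∝ e^{±κx} with κ = √(2m(V_b − E))/ℏ = 2.583.
κw = 5.398, sinh(κw) = 110.4.
Matching ψ, ψ′ at both faces gives T = [1 + V_b² sinh²(κw) / (4E(V_b − E))]⁻¹ = 1/12410 = 0.0000806.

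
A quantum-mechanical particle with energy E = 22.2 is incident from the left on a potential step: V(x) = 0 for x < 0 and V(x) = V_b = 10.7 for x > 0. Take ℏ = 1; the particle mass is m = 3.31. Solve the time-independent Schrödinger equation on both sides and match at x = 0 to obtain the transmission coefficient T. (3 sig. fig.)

T = 0.973

The wavenumbers are k₁ = √(2mE)/ℏ = 12.12 on the left and k₂ = √(2m(E − V_b))/ℏ = 8.725 on the right.
Matching ψ and ψ′ at x = 0 gives r = (k₁ − k₂)/(k₁ + k₂), so R = r² = 0.02656 and T = 1 − R = 0.9734.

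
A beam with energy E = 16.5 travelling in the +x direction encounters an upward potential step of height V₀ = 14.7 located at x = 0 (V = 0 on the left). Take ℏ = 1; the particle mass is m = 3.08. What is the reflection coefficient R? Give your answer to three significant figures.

R = 0.253

On each side the TISE gives plane waves with k = √(2m(E − V))/ℏ: k₁ = √(2·3.08·16.5) = 10.08, k₂ = √(2·3.08·1.8) = 3.330.
Matching ψ and ψ′ at x = 0 gives r = (k₁ − k₂)/(k₁ + k₂), so R = r² = 0.2534 and T = 1 − R = 0.7466.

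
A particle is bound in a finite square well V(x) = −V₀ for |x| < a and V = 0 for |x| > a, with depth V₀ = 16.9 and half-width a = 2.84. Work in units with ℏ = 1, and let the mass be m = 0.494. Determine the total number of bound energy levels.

N = 8

The dimensionless depth is z₀ = a√(2mV₀)/ℏ = 2.84 × √(16.70) = 11.60.
The even/odd transcendental equations gain one root per π/2 in z₀, giving N = 1 + ⌊2z₀/π⌋ = 1 + ⌊7.388⌋ = 8.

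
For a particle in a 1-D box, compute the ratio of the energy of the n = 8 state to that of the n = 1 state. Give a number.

64

E_n = n²π²ℏ²/(2mL²) so the ratio is n₂²/n₁² = 64/1 = 64.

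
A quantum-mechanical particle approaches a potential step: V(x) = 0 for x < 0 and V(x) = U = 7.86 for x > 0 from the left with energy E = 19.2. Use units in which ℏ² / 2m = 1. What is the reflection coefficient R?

On each side the TISE gives plane waves with k = √(2m(E − V))/ℏ: k₁ = √(2·½·19.2) = 4.382, k₂ = √(2·½·11.34) = 3.367.
Continuity of ψ and ψ′ at the step yields the reflection amplitude r = (k₁ − k₂)/(k₁ + k₂) = 0.1309; thus R = |r|² = 0.01713, T = 0.9829.

R = 0.0171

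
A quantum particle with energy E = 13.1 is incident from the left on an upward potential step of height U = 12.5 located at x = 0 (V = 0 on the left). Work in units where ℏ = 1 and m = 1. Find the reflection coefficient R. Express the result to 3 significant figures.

The wavenumbers are k₁ = √(2mE)/ℏ = 5.119 on the left and k₂ = √(2m(E − U))/ℏ = 1.095 on the right.
Matching ψ and ψ′ at x = 0 gives r = (k₁ − k₂)/(k₁ + k₂), so R = r² = 0.4192 and T = 1 − R = 0.5808.

R = 0.419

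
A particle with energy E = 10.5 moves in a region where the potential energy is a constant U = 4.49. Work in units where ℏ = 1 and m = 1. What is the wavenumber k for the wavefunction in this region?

k = 3.47

With E > U the solution is oscillatory, ψ ∝ e^{±ikx} with k = √(2m(E − U))/ℏ.
k = √(2 × 1 × 6.01) = 3.467.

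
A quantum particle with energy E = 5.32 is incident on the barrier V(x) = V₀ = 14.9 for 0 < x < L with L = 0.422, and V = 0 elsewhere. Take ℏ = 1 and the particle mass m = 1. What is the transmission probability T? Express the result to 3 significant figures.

E < V₀: inside the barrier ψ ∝ e^{±κx} with κ = √(2m(V₀ − E))/ℏ = 4.377.
κL = 1.847, sinh(κL) = 3.092.
Matching ψ, ψ′ at both faces gives T = [1 + V₀² sinh²(κL) / (4E(V₀ − E))]⁻¹ = 1/11.41 = 0.0876.

T = 0.0876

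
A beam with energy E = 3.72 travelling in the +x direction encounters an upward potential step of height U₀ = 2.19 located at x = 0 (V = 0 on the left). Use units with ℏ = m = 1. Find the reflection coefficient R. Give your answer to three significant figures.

The wavenumbers are k₁ = √(2mE)/ℏ = 2.728 on the left and k₂ = √(2m(E − U₀))/ℏ = 1.749 on the right.
Matching ψ and ψ′ at x = 0 gives r = (k₁ − k₂)/(k₁ + k₂), so R = r² = 0.04776 and T = 1 − R = 0.9522.

R = 0.0478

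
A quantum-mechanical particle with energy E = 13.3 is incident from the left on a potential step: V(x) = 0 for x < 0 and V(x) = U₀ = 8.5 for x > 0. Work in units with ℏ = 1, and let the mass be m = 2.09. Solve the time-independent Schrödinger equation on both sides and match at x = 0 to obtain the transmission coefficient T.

On each side the TISE gives plane waves with k = √(2m(E − V))/ℏ: k₁ = √(2·2.09·13.3) = 7.456, k₂ = √(2·2.09·4.8) = 4.479.
Matching ψ and ψ′ at x = 0 gives r = (k₁ − k₂)/(k₁ + k₂), so R = r² = 0.06221 and T = 1 − R = 0.9378.

T = 0.938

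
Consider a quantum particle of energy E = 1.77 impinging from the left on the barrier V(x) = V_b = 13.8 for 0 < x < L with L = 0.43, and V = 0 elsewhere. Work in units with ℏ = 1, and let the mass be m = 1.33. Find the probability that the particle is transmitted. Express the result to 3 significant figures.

T = 0.0138

Since E < V_b the interior solution is evanescent with decay constant κ = √(2m(V_b − E))/ℏ = 5.657.
κL = 2.432, sinh(κL) = 5.649.
The exact tunnelling result is T⁻¹ = 1 + V_b² sinh²(κL) / [4E(V_b − E)] = 72.36, so T = 0.0138.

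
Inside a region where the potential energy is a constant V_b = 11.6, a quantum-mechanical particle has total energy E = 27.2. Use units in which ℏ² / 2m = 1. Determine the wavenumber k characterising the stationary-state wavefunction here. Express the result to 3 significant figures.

With E > V_b the solution is oscillatory, ψ ∝ e^{±ikx} with k = √(2m(E − V_b))/ℏ.
k = √(2 × 0.5 × 15.6) = 3.950.

k = 3.95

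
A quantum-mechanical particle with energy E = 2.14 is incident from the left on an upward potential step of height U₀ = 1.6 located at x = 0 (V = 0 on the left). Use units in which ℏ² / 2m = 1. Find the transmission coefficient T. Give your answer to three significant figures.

The wavenumbers are k₁ = √(2mE)/ℏ = 1.463 on the left and k₂ = √(2m(E − U₀))/ℏ = 0.7348 on the right.
Continuity of ψ and ψ′ at the step yields the reflection amplitude r = (k₁ − k₂)/(k₁ + k₂) = 0.3313; thus R = |r|² = 0.1097, T = 0.8903.

T = 0.890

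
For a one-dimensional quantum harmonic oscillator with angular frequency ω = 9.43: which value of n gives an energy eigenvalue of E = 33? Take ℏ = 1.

Invert E_n = (n + ½)ℏω: n = E/ℏω − ½ = 2.999, so n = 3.

n = 3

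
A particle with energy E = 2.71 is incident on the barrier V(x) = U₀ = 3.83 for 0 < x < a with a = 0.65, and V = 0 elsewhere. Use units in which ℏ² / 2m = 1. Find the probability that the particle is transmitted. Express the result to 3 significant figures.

E < U₀: inside the barrier ψ ∝ e^{±κx} with κ = √(2m(U₀ − E))/ℏ = 1.058.
κa = 0.6879, sinh(κa) = 0.7434.
The exact tunnelling result is T⁻¹ = 1 + U₀² sinh²(κa) / [4E(U₀ − E)] = 1.668, so T = 0.600.

T = 0.600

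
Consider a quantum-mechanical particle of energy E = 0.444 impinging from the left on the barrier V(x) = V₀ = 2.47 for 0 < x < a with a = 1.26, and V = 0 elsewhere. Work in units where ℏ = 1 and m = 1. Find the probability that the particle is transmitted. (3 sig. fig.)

Since E < V₀ the interior solution is evanescent with decay constant κ = √(2m(V₀ − E))/ℏ = 2.013.
κa = 2.536, sinh(κa) = 6.277.
The exact tunnelling result is T⁻¹ = 1 + V₀² sinh²(κa) / [4E(V₀ − E)] = 67.81, so T = 0.0147.

T = 0.0147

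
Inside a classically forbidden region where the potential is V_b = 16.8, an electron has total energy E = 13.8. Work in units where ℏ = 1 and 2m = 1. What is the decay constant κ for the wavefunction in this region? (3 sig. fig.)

κ = 1.73

Since E < V_b the TISE in this region is ψ'' = κ²ψ with κ = √(2m(V_b − E))/ℏ.
κ = √(2 × 0.5 × 3) = 1.732.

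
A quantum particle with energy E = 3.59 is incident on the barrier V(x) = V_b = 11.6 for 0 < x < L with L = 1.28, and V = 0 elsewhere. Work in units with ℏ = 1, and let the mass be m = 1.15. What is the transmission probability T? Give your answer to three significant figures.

T = 0.0000578

Since E < V_b the interior solution is evanescent with decay constant κ = √(2m(V_b − E))/ℏ = 4.292.
κL = 5.494, sinh(κL) = 121.6.
The exact tunnelling result is T⁻¹ = 1 + V_b² sinh²(κL) / [4E(V_b − E)] = 17300, so T = 0.0000578.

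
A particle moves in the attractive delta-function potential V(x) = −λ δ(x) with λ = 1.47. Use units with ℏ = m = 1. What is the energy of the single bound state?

The bound state is ψ(x) = √κ e^{−κ|x|}. The derivative jump ψ'(0⁺) − ψ'(0⁻) = −(2mλ/ℏ²)ψ(0) fixes κ = mλ/ℏ² = 1.470.
Then E = −ℏ²κ²/(2m) = −mλ²/(2ℏ²) = -1.080.

E = -1.08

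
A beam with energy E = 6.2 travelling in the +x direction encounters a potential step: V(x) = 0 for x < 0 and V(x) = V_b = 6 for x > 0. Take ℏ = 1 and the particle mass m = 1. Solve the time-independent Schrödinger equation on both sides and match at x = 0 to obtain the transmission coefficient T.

On each side the TISE gives plane waves with k = √(2m(E − V))/ℏ: k₁ = √(2·1·6.2) = 3.521, k₂ = √(2·1·0.2) = 0.6325.
Continuity of ψ and ψ′ at the step yields the reflection amplitude r = (k₁ − k₂)/(k₁ + k₂) = 0.6955; thus R = |r|² = 0.4837, T = 0.5163.

T = 0.516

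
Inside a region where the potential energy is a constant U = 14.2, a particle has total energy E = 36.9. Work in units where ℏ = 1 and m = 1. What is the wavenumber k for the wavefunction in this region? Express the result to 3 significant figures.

With E > U the solution is oscillatory, ψ ∝ e^{±ikx} with k = √(2m(E − U))/ℏ.
k = √(2 × 1 × 22.7) = 6.738.

k = 6.74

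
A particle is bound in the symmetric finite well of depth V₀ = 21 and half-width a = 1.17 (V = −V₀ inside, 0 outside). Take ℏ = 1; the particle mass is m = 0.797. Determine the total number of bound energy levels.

Define the well-strength parameter z₀ = (a/ℏ)√(2mV₀) = 1.17 × √(2·0.797·21) = 6.769.
The even/odd transcendental equations gain one root per π/2 in z₀, giving N = 1 + ⌊2z₀/π⌋ = 1 + ⌊4.309⌋ = 5.

N = 5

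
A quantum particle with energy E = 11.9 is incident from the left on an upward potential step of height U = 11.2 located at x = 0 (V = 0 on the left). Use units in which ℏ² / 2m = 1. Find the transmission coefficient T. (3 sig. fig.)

On each side the TISE gives plane waves with k = √(2m(E − V))/ℏ: k₁ = √(2·½·11.9) = 3.450, k₂ = √(2·½·0.7) = 0.8367.
Matching ψ and ψ′ at x = 0 gives r = (k₁ − k₂)/(k₁ + k₂), so R = r² = 0.3716 and T = 1 − R = 0.6284.

T = 0.628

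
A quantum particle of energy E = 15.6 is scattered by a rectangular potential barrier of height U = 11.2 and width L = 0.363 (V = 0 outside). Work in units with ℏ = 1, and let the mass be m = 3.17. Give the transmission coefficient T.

T = 0.712

E > U: inside the barrier k₂ = √(2m(E − U))/ℏ = 5.282, k₂L = 1.917.
T = [1 + U² sin²(k₂L) / (4E(E − U))]⁻¹ = 1/1.404 = 0.712.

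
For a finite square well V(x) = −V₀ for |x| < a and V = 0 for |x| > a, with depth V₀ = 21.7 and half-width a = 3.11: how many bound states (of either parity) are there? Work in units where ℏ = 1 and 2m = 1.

The dimensionless depth is z₀ = a√(2mV₀)/ℏ = 3.11 × √(21.70) = 14.49.
A new bound state (alternating even/odd) appears each time z₀ passes a multiple of π/2, so N = ⌊2z₀/π⌋ + 1 = ⌊9.223⌋ + 1 = 10.

N = 10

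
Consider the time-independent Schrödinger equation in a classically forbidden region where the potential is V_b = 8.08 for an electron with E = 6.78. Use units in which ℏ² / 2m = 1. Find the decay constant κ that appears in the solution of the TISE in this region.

Since E < V_b the TISE in this region is ψ'' = κ²ψ with κ = √(2m(V_b − E))/ℏ.
κ = √(2 × 0.5 × 1.3) = 1.140.

κ = 1.14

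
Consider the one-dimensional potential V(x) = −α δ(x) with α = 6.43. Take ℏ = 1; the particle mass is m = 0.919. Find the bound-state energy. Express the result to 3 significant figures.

E = -19.0

For x ≠ 0 the bound state is ψ ∝ e^{−κ|x|}; integrating the TISE across the delta gives the cusp condition 2κ = 2mα/ℏ², so κ = 5.909.
Then E = −ℏ²κ²/(2m) = −mα²/(2ℏ²) = -19.00.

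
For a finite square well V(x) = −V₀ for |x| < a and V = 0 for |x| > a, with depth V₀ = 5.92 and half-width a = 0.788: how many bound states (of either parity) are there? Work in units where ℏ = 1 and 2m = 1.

N = 2

Define the well-strength parameter z₀ = (a/ℏ)√(2mV₀) = 0.788 × √(2·0.5·5.92) = 1.917.
A new bound state (alternating even/odd) appears each time z₀ passes a multiple of π/2, so N = ⌊2z₀/π⌋ + 1 = ⌊1.221⌋ + 1 = 2.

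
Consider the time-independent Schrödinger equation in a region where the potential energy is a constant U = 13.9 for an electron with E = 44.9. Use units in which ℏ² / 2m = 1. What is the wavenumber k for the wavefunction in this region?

k = 5.57

With E > U the solution is oscillatory, ψ ∝ e^{±ikx} with k = √(2m(E − U))/ℏ.
k = √(2 × 0.5 × 31) = 5.568.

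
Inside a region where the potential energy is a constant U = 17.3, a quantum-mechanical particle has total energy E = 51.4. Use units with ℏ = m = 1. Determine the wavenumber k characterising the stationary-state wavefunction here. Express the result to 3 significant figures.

k = 8.26

With E > U the solution is oscillatory, ψ ∝ e^{±ikx} with k = √(2m(E − U))/ℏ.
k = √(2 × 1 × 34.1) = 8.258.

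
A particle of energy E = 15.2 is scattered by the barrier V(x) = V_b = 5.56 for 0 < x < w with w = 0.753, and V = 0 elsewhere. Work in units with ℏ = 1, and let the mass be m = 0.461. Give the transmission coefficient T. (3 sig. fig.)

T = 0.969

Above the barrier the interior wavenumber is k₂ = √(2m(E − V_b))/ℏ = 2.981, giving phase k₂w = 2.245.
T = [1 + V_b² sin²(k₂w) / (4E(E − V_b))]⁻¹ = 1/1.032 = 0.969.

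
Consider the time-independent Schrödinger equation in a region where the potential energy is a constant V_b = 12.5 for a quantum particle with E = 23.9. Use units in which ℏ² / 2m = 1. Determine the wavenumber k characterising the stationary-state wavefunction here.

k = 3.38

With E > V_b the solution is oscillatory, ψ ∝ e^{±ikx} with k = √(2m(E − V_b))/ℏ.
k = √(2 × 0.5 × 11.4) = 3.376.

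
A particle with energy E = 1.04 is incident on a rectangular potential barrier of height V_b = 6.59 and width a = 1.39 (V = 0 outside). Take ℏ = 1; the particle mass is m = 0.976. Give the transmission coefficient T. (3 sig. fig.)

T = 0.000226

E < V_b: inside the barrier ψ ∝ e^{±κx} with κ = √(2m(V_b − E))/ℏ = 3.291.
κa = 4.575, sinh(κa) = 48.51.
The exact tunnelling result is T⁻¹ = 1 + V_b² sinh²(κa) / [4E(V_b − E)] = 4428, so T = 0.000226.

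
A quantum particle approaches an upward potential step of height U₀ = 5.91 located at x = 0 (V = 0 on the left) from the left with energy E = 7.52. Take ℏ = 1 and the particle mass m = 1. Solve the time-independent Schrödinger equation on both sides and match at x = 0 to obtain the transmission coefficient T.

T = 0.865

On each side the TISE gives plane waves with k = √(2m(E − V))/ℏ: k₁ = √(2·1·7.52) = 3.878, k₂ = √(2·1·1.61) = 1.794.
Matching ψ and ψ′ at x = 0 gives r = (k₁ − k₂)/(k₁ + k₂), so R = r² = 0.1349 and T = 1 − R = 0.8651.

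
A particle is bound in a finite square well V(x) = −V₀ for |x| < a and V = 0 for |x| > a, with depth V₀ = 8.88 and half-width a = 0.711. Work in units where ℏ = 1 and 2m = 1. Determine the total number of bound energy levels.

N = 2

The dimensionless depth is z₀ = a√(2mV₀)/ℏ = 0.711 × √(8.880) = 2.119.
The even/odd transcendental equations gain one root per π/2 in z₀, giving N = 1 + ⌊2z₀/π⌋ = 1 + ⌊1.349⌋ = 2.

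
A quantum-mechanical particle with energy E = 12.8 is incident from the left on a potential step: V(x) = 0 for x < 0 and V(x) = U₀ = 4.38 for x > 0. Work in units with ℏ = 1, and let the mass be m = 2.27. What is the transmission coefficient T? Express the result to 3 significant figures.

T = 0.989

On each side the TISE gives plane waves with k = √(2m(E − V))/ℏ: k₁ = √(2·2.27·12.8) = 7.623, k₂ = √(2·2.27·8.42) = 6.183.
Matching ψ and ψ′ at x = 0 gives r = (k₁ − k₂)/(k₁ + k₂), so R = r² = 0.01088 and T = 1 − R = 0.9891.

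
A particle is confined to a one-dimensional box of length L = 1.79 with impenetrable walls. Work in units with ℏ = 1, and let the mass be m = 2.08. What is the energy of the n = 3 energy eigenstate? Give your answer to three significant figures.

E = 6.66

The infinite-well eigenfunctions ψ_n = √(2/L) sin(nπx/L) vanish at both walls, giving E_n = n²π²ℏ²/(2mL²).
E_3 = 3² × π² / (2 × 2.08 × 1.79²) = 6.664.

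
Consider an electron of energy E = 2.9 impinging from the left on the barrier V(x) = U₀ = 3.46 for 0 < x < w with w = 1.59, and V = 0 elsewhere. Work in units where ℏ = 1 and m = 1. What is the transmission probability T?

T = 0.0745

E < U₀: inside the barrier ψ ∝ e^{±κx} with κ = √(2m(U₀ − E))/ℏ = 1.058.
κw = 1.683, sinh(κw) = 2.597.
Matching ψ, ψ′ at both faces gives T = [1 + U₀² sinh²(κw) / (4E(U₀ − E))]⁻¹ = 1/13.43 = 0.0745.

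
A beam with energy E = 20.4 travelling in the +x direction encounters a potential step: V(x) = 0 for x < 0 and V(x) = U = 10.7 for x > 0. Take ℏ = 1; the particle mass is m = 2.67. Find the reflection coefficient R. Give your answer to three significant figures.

The wavenumbers are k₁ = √(2mE)/ℏ = 10.44 on the left and k₂ = √(2m(E − U))/ℏ = 7.197 on the right.
Continuity of ψ and ψ′ at the step yields the reflection amplitude r = (k₁ − k₂)/(k₁ + k₂) = 0.1837; thus R = |r|² = 0.03376, T = 0.9662.

R = 0.0338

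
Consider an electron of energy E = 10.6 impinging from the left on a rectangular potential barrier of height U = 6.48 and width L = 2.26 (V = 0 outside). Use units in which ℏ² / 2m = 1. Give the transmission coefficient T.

T = 0.809

E > U: inside the barrier k₂ = √(2m(E − U))/ℏ = 2.030, k₂L = 4.587.
T = [1 + U² sin²(k₂L) / (4E(E − U))]⁻¹ = 1/1.237 = 0.809.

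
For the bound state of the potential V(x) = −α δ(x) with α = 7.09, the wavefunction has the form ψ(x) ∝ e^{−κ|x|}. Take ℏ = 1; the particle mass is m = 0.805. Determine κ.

κ = 5.71

Integrate −(ℏ²/2m)ψ'' − αδ(x)ψ = Eψ from −ε to +ε: the ψ'' term gives ψ'(0⁺) − ψ'(0⁻) and the δ term gives −(2mα/ℏ²)ψ(0).
With ψ ∝ e^{−κ|x|} this yields −2κ = −2mα/ℏ², so κ = mα/ℏ² = 5.707.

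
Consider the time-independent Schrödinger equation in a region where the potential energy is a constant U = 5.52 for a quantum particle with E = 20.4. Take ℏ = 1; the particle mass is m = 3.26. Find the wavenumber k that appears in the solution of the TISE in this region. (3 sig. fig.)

With E > U the solution is oscillatory, ψ ∝ e^{±ikx} with k = √(2m(E − U))/ℏ.
k = √(2 × 3.26 × 14.88) = 9.850.

k = 9.85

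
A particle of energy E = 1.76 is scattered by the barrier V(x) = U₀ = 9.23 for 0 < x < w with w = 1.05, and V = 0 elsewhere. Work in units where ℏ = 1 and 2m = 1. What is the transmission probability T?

T = 0.00793

Since E < U₀ the interior solution is evanescent with decay constant κ = √(2m(U₀ − E))/ℏ = 2.733.
κw = 2.870, sinh(κw) = 8.788.
The exact tunnelling result is T⁻¹ = 1 + U₀² sinh²(κw) / [4E(U₀ − E)] = 126.1, so T = 0.00793.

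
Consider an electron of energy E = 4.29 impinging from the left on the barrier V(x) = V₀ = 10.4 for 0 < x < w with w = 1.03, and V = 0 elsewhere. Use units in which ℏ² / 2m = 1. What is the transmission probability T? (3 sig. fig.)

E < V₀: inside the barrier ψ ∝ e^{±κx} with κ = √(2m(V₀ − E))/ℏ = 2.472.
κw = 2.546, sinh(κw) = 6.339.
Matching ψ, ψ′ at both faces gives T = [1 + V₀² sinh²(κw) / (4E(V₀ − E))]⁻¹ = 1/42.45 = 0.0236.

T = 0.0236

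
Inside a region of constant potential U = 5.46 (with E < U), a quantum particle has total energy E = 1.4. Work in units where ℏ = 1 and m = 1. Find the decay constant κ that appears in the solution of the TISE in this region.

Since E < U the TISE in this region is ψ'' = κ²ψ with κ = √(2m(U − E))/ℏ.
κ = √(2 × 1 × 4.06) = 2.850.

κ = 2.85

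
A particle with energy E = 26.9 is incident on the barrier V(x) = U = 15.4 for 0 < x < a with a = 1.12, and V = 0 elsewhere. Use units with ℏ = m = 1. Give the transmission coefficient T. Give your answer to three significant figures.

T = 0.893

Above the barrier the interior wavenumber is k₂ = √(2m(E − U))/ℏ = 4.796, giving phase k₂a = 5.371.
Matching at both interfaces gives T⁻¹ = 1 + U² sin²(k₂a) / [4E(E − U)] = 1.120, hence T = 0.893.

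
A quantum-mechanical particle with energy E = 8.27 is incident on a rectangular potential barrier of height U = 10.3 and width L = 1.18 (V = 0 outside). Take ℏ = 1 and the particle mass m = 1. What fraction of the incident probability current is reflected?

R = 0.978

E < U: inside the barrier ψ ∝ e^{±κx} with κ = √(2m(U − E))/ℏ = 2.015.
κL = 2.378, sinh(κL) = 5.343.
Matching ψ, ψ′ at both faces gives T = [1 + U² sinh²(κL) / (4E(U − E))]⁻¹ = 1/46.11 = 0.0217.
R = 1 − T = 0.978.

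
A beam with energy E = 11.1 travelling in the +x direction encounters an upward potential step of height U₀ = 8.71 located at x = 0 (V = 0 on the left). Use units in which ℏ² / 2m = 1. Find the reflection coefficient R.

R = 0.134

On each side the TISE gives plane waves with k = √(2m(E − V))/ℏ: k₁ = √(2·½·11.1) = 3.332, k₂ = √(2·½·2.39) = 1.546.
Matching ψ and ψ′ at x = 0 gives r = (k₁ − k₂)/(k₁ + k₂), so R = r² = 0.1340 and T = 1 − R = 0.8660.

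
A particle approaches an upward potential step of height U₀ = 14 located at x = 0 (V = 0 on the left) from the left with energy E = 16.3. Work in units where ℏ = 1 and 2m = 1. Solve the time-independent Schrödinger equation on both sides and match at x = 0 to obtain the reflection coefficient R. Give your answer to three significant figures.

R = 0.206

On each side the TISE gives plane waves with k = √(2m(E − V))/ℏ: k₁ = √(2·½·16.3) = 4.037, k₂ = √(2·½·2.3) = 1.517.
Matching ψ and ψ′ at x = 0 gives r = (k₁ − k₂)/(k₁ + k₂), so R = r² = 0.2060 and T = 1 − R = 0.7940.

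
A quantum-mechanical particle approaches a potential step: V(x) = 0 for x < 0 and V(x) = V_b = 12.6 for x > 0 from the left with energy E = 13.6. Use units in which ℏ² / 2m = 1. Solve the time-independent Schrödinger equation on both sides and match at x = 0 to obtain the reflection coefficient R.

On each side the TISE gives plane waves with k = √(2m(E − V))/ℏ: k₁ = √(2·½·13.6) = 3.688, k₂ = √(2·½·1) = 1.000.
Continuity of ψ and ψ′ at the step yields the reflection amplitude r = (k₁ − k₂)/(k₁ + k₂) = 0.5734; thus R = |r|² = 0.3287, T = 0.6713.

R = 0.329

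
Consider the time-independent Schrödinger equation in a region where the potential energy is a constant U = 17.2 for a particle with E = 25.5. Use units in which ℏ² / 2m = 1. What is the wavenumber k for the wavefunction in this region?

With E > U the solution is oscillatory, ψ ∝ e^{±ikx} with k = √(2m(E − U))/ℏ.
k = √(2 × 0.5 × 8.3) = 2.881.

k = 2.88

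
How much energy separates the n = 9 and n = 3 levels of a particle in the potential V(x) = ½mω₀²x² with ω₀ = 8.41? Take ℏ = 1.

E_n = ℏω₀(n + ½), so ΔE = (9 − 3) ℏω₀ = 6 × 8.41 = 50.46.

ΔE = 50.5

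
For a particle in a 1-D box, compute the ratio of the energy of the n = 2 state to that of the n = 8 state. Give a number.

0.0625

E_n = n²π²ℏ²/(2mL²) so the ratio is n₂²/n₁² = 4/64 = 0.0625.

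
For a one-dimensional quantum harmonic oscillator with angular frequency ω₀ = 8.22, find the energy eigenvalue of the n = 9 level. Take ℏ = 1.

E = 78.1

Using E_n = (n + ½)ℏω₀: E_9 = 9.5 × 8.22 = 78.09.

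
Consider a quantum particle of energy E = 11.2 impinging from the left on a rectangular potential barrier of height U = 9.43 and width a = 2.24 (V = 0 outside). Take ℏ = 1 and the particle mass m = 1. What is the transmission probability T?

T = 0.536

E > U: inside the barrier k₂ = √(2m(E − U))/ℏ = 1.881, k₂a = 4.215.
T = [1 + U² sin²(k₂a) / (4E(E − U))]⁻¹ = 1/1.866 = 0.536.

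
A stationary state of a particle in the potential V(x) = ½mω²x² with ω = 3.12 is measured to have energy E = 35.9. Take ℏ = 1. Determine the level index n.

n = 11

Invert E_n = (n + ½)ℏω: n = E/ℏω − ½ = 11.006, so n = 11.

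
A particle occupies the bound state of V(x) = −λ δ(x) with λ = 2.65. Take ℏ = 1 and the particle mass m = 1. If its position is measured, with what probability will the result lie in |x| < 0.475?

The normalised bound state is ψ = √κ e^{−κ|x|} with κ = mλ/ℏ² = 2.650.
P(|x| < d) = ∫_{−d}^{d} κ e^{−2κ|x|} dx = 1 − e^{−2κd} = 1 − e^{−2.518} = 0.9193.

P = 0.919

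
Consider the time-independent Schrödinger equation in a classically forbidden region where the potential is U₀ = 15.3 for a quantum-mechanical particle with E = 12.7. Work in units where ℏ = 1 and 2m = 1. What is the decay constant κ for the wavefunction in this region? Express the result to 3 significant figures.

κ = 1.61

Since E < U₀ the TISE in this region is ψ'' = κ²ψ with κ = √(2m(U₀ − E))/ℏ.
κ = √(2 × 0.5 × 2.6) = 1.612.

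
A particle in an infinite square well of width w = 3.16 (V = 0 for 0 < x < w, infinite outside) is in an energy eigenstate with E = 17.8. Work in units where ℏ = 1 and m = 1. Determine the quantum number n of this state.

n = 6

For an infinite well E_n = n²π²ℏ²/(2mw²), so n = (w/πℏ)√(2mE).
n = (3.16/π) × √(2 × 1 × 17.8) = 6.002 → n = 6.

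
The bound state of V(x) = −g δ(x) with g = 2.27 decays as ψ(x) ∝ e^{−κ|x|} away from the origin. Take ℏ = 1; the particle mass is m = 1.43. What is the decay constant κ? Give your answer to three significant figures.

κ = 3.25

Integrating the TISE across x = 0 gives the cusp condition ψ'(0⁺) − ψ'(0⁻) = −(2mg/ℏ²)ψ(0).
With ψ ∝ e^{−κ|x|} this yields −2κ = −2mg/ℏ², so κ = mg/ℏ² = 3.246.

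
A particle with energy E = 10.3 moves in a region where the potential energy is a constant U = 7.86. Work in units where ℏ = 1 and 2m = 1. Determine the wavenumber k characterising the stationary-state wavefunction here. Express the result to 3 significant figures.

With E > U the solution is oscillatory, ψ ∝ e^{±ikx} with k = √(2m(E − U))/ℏ.
k = √(2 × 0.5 × 2.44) = 1.562.

k = 1.56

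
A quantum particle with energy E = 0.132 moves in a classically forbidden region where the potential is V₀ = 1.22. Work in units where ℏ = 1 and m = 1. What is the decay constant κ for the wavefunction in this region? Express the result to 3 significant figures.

κ = 1.48

Since E < V₀ the TISE in this region is ψ'' = κ²ψ with κ = √(2m(V₀ − E))/ℏ.
κ = √(2 × 1 × 1.088) = 1.475.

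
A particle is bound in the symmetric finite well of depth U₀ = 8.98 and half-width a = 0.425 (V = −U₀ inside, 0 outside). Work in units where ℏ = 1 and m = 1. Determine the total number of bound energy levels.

N = 2

Define the well-strength parameter z₀ = (a/ℏ)√(2mU₀) = 0.425 × √(2·1·8.98) = 1.801.
The even/odd transcendental equations gain one root per π/2 in z₀, giving N = 1 + ⌊2z₀/π⌋ = 1 + ⌊1.147⌋ = 2.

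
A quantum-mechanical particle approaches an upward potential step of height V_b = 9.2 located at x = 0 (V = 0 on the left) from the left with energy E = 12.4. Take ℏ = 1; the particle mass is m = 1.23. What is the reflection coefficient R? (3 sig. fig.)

On each side the TISE gives plane waves with k = √(2m(E − V))/ℏ: k₁ = √(2·1.23·12.4) = 5.523, k₂ = √(2·1.23·3.2) = 2.806.
Continuity of ψ and ψ′ at the step yields the reflection amplitude r = (k₁ − k₂)/(k₁ + k₂) = 0.3263; thus R = |r|² = 0.1064, T = 0.8936.

R = 0.106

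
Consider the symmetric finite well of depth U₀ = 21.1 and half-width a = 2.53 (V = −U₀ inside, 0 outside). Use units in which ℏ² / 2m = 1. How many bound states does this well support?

Define the well-strength parameter z₀ = (a/ℏ)√(2mU₀) = 2.53 × √(2·0.5·21.1) = 11.62.
A new bound state (alternating even/odd) appears each time z₀ passes a multiple of π/2, so N = ⌊2z₀/π⌋ + 1 = ⌊7.398⌋ + 1 = 8.

N = 8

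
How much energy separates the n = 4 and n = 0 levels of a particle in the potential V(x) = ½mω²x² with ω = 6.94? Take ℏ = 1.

ΔE = 27.8

E_n = ℏω(n + ½), so ΔE = (4 − 0) ℏω = 4 × 6.94 = 27.76.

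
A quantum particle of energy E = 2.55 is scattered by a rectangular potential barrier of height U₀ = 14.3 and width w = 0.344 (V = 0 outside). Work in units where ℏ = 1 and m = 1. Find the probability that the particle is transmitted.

E < U₀: inside the barrier ψ ∝ e^{±κx} with κ = √(2m(U₀ − E))/ℏ = 4.848.
κw = 1.668, sinh(κw) = 2.555.
Matching ψ, ψ′ at both faces gives T = [1 + U₀² sinh²(κw) / (4E(U₀ − E))]⁻¹ = 1/12.14 = 0.0824.

T = 0.0824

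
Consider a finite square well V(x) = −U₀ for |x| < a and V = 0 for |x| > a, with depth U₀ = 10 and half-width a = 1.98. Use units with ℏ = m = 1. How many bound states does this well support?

The dimensionless depth is z₀ = a√(2mU₀)/ℏ = 1.98 × √(20.00) = 8.855.
A new bound state (alternating even/odd) appears each time z₀ passes a multiple of π/2, so N = ⌊2z₀/π⌋ + 1 = ⌊5.637⌋ + 1 = 6.

N = 6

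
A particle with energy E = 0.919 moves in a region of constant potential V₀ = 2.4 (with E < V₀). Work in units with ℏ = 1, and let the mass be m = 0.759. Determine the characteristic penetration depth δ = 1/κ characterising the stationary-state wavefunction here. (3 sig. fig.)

δ = 0.667

Since E < V₀ the TISE in this region is ψ'' = κ²ψ with κ = √(2m(V₀ − E))/ℏ.
κ = √(2 × 0.759 × 1.481) = 1.499. The penetration depth is δ = 1/κ = 0.667.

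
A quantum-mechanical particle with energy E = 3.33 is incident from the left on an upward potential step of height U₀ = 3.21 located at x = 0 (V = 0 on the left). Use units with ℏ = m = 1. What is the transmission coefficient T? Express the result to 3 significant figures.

T = 0.536

The wavenumbers are k₁ = √(2mE)/ℏ = 2.581 on the left and k₂ = √(2m(E − U₀))/ℏ = 0.4899 on the right.
Matching ψ and ψ′ at x = 0 gives r = (k₁ − k₂)/(k₁ + k₂), so R = r² = 0.4636 and T = 1 − R = 0.5364.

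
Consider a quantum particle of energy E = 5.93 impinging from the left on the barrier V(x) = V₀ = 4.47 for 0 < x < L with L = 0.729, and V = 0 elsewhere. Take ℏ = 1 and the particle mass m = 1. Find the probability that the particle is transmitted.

Above the barrier the interior wavenumber is k₂ = √(2m(E − V₀))/ℏ = 1.709, giving phase k₂L = 1.246.
T = [1 + V₀² sin²(k₂L) / (4E(E − V₀))]⁻¹ = 1/1.518 = 0.659.

T = 0.659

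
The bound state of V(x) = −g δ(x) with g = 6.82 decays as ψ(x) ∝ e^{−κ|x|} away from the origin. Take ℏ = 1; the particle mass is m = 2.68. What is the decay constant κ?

κ = 18.3

Integrating the TISE across x = 0 gives the cusp condition ψ'(0⁺) − ψ'(0⁻) = −(2mg/ℏ²)ψ(0).
With ψ ∝ e^{−κ|x|} this yields −2κ = −2mg/ℏ², so κ = mg/ℏ² = 18.28.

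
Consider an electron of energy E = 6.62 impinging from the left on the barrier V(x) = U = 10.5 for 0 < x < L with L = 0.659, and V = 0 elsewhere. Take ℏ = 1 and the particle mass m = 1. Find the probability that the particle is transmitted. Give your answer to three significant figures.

T = 0.0908

Since E < U the interior solution is evanescent with decay constant κ = √(2m(U − E))/ℏ = 2.786.
κL = 1.836, sinh(κL) = 3.055.
Matching ψ, ψ′ at both faces gives T = [1 + U² sinh²(κL) / (4E(U − E))]⁻¹ = 1/11.02 = 0.0908.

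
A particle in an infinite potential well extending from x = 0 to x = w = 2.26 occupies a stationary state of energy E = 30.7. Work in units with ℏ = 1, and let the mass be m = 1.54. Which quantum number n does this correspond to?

n = 7

For an infinite well E_n = n²π²ℏ²/(2mw²), so n = (w/πℏ)√(2mE).
n = (2.26/π) × √(2 × 1.54 × 30.7) = 6.995 → n = 7.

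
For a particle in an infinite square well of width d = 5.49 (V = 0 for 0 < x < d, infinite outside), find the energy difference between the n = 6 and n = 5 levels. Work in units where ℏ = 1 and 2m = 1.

E_n = n²π²ℏ²/(2md²), so ΔE = (6² − 5²) π²ℏ²/(2md²).
ΔE = 11 × π² / (2 × 0.5 × 5.49²) = 3.602.

ΔE = 3.60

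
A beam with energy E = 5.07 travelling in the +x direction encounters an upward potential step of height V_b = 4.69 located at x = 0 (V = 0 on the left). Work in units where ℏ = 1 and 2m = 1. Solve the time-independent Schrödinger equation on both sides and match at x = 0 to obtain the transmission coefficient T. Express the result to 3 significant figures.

T = 0.675

The wavenumbers are k₁ = √(2mE)/ℏ = 2.252 on the left and k₂ = √(2m(E − V_b))/ℏ = 0.6164 on the right.
Matching ψ and ψ′ at x = 0 gives r = (k₁ − k₂)/(k₁ + k₂), so R = r² = 0.3251 and T = 1 − R = 0.6749.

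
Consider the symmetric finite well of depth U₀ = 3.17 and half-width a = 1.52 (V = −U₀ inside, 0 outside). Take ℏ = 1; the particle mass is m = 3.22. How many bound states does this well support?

N = 5

The dimensionless depth is z₀ = a√(2mU₀)/ℏ = 1.52 × √(20.41) = 6.868.
A new bound state (alternating even/odd) appears each time z₀ passes a multiple of π/2, so N = ⌊2z₀/π⌋ + 1 = ⌊4.372⌋ + 1 = 5.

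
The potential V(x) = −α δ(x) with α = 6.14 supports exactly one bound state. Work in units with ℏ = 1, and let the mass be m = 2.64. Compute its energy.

For x ≠ 0 the bound state is ψ ∝ e^{−κ|x|}; integrating the TISE across the delta gives the cusp condition 2κ = 2mα/ℏ², so κ = 16.21.
Then E = −ℏ²κ²/(2m) = −mα²/(2ℏ²) = -49.76.

E = -49.8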